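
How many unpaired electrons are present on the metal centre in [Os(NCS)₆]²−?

2

Summing ligand charges against the −2 overall charge gives an oxidation state of +4 for osmium.
Osmium is a group-8 element; Os(IV) is therefore d⁴.
The spin state decides the count: a 5d ion has a large Δₒ and is invariably low-spin.
An octahedral low-spin d⁴ ion is t₂g⁴e_g⁰, giving 2 unpaired electrons.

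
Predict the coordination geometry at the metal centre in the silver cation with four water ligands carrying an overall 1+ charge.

Water is neutral; balancing the +1 overall charge requires Ag(I).
Group 11 minus oxidation state 1 gives a d¹⁰ configuration.
With 4 monodentate ligands the coordination number is 4.
A d¹⁰ ion has no crystal-field stabilisation preference between square planar and tetrahedral, so four ligands adopt the sterically favoured tetrahedral geometry.

tetrahedral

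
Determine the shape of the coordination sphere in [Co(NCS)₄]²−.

Ligand charges: each isothiocyanate is −1. With an overall charge of −2 the cobalt centre must be in the +2 oxidation state.
Co sits in group 9, so the d-electron count is 9 − 2 = 7.
With 4 monodentate ligands the coordination number is 4.
Isothiocyanate is a weak-field ligand.
For a high-spin 3d d⁷ ion with weak-field ligands the small Δₜ gives little square-planar CFSE advantage, so four ligands adopt the sterically favoured tetrahedral geometry.

tetrahedral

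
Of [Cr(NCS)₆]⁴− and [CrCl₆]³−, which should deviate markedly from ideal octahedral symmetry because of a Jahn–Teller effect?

[Cr(NCS)₆]⁴−: Each isothiocyanate is −1; balancing the −4 overall charge requires Cr(II). Group 6 minus oxidation state 2 gives a d⁴ configuration. Isothiocyanate is a weak-field ligand for a first-row metal, so the complex is high-spin. The t₂g³e_g¹ (high-spin) configuration has an unevenly filled e_g set; the Jahn–Teller theorem predicts a tetragonal distortion (typically axial elongation) to lift the degeneracy.
[CrCl₆]³−: Each chloride is −1; balancing the −3 overall charge requires Cr(III). Cr sits in group 6, so the d-electron count is 6 − 3 = 3. The d³ configuration leaves the e_g set evenly filled (or empty) — no strong Jahn–Teller driving force.

[Cr(NCS)₆]⁴−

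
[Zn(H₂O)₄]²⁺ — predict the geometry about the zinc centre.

tetrahedral

Summing ligand charges against the +2 overall charge gives an oxidation state of +2 for zinc.
Zn sits in group 12, so the d-electron count is 12 − 2 = 10.
Coordination number: 4.
A d¹⁰ ion has no crystal-field stabilisation preference between square planar and tetrahedral, so four ligands adopt the sterically favoured tetrahedral geometry.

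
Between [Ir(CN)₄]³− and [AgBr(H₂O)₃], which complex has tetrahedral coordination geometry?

For [Ir(CN)₄]³−: Each cyanide is −1; balancing the −3 overall charge requires Ir(I). Ir sits in group 9, so the d-electron count is 9 − 1 = 8. A 5d d⁸ ion has a large crystal-field splitting; square planar leaves the high-energy d_{x²−y²} orbital empty and maximises CFSE. → square planar.
For [AgBr(H₂O)₃]: Each bromide is −1; water is neutral; balancing the 0 overall charge requires Ag(I). Ag sits in group 11, so the d-electron count is 11 − 1 = 10. A d¹⁰ ion has no crystal-field stabilisation preference between square planar and tetrahedral, so four ligands adopt the sterically favoured tetrahedral geometry. → tetrahedral.

[AgBr(H₂O)₃]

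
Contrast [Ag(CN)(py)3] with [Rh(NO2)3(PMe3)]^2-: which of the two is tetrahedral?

[Ag(CN)(py)3]

For [Ag(CN)(py)3]: Ligand charges: each cyanide is −1; pyridine is neutral. With an overall charge of 0 the silver centre must be in the +1 oxidation state. Group 11 minus oxidation state 1 gives a d¹⁰ configuration. A d¹⁰ ion has no crystal-field stabilisation preference between square planar and tetrahedral, so four ligands adopt the sterically favoured tetrahedral geometry. → tetrahedral.
For [Rh(NO2)3(PMe3)]^2-: Ligand charges: each nitro (N-bound nitrite) is −1; trimethylphosphine is neutral. With an overall charge of −2 the rhodium centre must be in the +1 oxidation state. Group 9 minus oxidation state 1 gives a d⁸ configuration. A 4d d⁸ ion has a large crystal-field splitting; square planar leaves the high-energy d_{x²−y²} orbital empty and maximises CFSE. → square planar.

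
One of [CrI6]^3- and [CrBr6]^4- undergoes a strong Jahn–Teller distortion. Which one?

[CrI6]^3-: Summing ligand charges against the −3 overall charge gives an oxidation state of +3 for chromium. Chromium is a group-6 element; Cr(III) is therefore d³. The d³ configuration leaves the e_g set evenly filled (or empty) — no strong Jahn–Teller driving force.
[CrBr6]^4-: Summing ligand charges against the −4 overall charge gives an oxidation state of +2 for chromium. Group 6 minus oxidation state 2 gives a d⁴ configuration. Bromide is a weak-field ligand for a first-row metal, so the complex is high-spin. The t₂g³e_g¹ (high-spin) configuration has an unevenly filled e_g set; the Jahn–Teller theorem predicts a tetragonal distortion (typically axial elongation) to lift the degeneracy.

[CrBr6]^4-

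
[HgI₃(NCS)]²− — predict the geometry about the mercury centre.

Ligand charges: each iodide is −1; each isothiocyanate is −1. With an overall charge of −2 the mercury centre must be in the +2 oxidation state.
Group 12 minus oxidation state 2 gives a d¹⁰ configuration.
With 4 monodentate ligands the coordination number is 4.
A d¹⁰ ion has no crystal-field stabilisation preference between square planar and tetrahedral, so four ligands adopt the sterically favoured tetrahedral geometry.

tetrahedral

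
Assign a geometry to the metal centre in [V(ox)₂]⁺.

tetrahedral

Ligand charges: each oxalate is −2. With an overall charge of +1 the vanadium centre must be in the +5 oxidation state.
Vanadium is a group-5 element; V(V) is therefore d⁰.
Counting donor atoms: 2×oxalate (bidentate) → 4 donors. Coordination number = 4.
A d⁰ ion has no crystal-field stabilisation preference between square planar and tetrahedral, so four ligands adopt the sterically favoured tetrahedral geometry.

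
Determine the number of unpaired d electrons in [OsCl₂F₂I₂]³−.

1 unpaired electron

Each chloride is −1; each fluoride is −1; each iodide is −1; balancing the −3 overall charge requires Os(III).
Osmium is a group-8 element; Os(III) is therefore d⁵.
The spin state decides the count: a 5d ion has a large Δₒ and is invariably low-spin.
An octahedral low-spin d⁵ ion is t₂g⁵e_g⁰, giving 1 unpaired electron.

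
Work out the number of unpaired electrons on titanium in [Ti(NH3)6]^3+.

Ligand charges: ammonia is neutral. With an overall charge of +3 the titanium centre must be in the +3 oxidation state.
Group 4 minus oxidation state 3 gives a d¹ configuration.
In an octahedral field the d¹ configuration is t₂g¹e_g⁰ (only one arrangement possible), giving 1 unpaired electron.

1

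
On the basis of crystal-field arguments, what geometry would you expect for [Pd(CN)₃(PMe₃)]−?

square planar

Each cyanide is −1; trimethylphosphine is neutral; balancing the −1 overall charge requires Pd(II).
Group 10 minus oxidation state 2 gives a d⁸ configuration.
With 4 monodentate ligands the coordination number is 4.
A 4d d⁸ ion has a large crystal-field splitting; square planar leaves the high-energy d_{x²−y²} orbital empty and maximises CFSE.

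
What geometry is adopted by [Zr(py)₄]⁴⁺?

tetrahedral

Pyridine is neutral; balancing the +4 overall charge requires Zr(IV).
Zirconium is a group-4 element; Zr(IV) is therefore d⁰.
With 4 monodentate ligands the coordination number is 4.
A d⁰ ion has no crystal-field stabilisation preference between square planar and tetrahedral, so four ligands adopt the sterically favoured tetrahedral geometry.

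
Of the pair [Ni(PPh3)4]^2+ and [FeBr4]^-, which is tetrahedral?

[FeBr4]^-

For [Ni(PPh3)4]^2+: Triphenylphosphine is neutral; balancing the +2 overall charge requires Ni(II). Nickel is a group-10 element; Ni(II) is therefore d⁸. Triphenylphosphine is a strong-field ligand (high in the spectrochemical series). A 3d d⁸ ion with strong-field ligands gains enough CFSE to favour square planar over tetrahedral. → square planar.
For [FeBr4]^-: Each bromide is −1; balancing the −1 overall charge requires Fe(III). Group 8 minus oxidation state 3 gives a d⁵ configuration. A high-spin d⁵ ion has zero CFSE in either geometry, so four ligands adopt the sterically favoured tetrahedral geometry. → tetrahedral.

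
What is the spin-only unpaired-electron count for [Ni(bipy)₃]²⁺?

2,2′-bipyridine is neutral; balancing the +2 overall charge requires Ni(II).
Nickel is a group-10 element; Ni(II) is therefore d⁸.
Counting donor atoms: 3×2,2′-bipyridine (bidentate) → 6 donors. Coordination number = 6.
In an octahedral field the d⁸ configuration is t₂g⁶e_g² (only one arrangement possible), giving 2 unpaired electrons.

2 unpaired electrons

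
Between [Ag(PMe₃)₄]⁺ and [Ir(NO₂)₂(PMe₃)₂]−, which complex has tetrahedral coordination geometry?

[Ag(PMe₃)₄]⁺

For [Ag(PMe₃)₄]⁺: Ligand charges: trimethylphosphine is neutral. With an overall charge of +1 the silver centre must be in the +1 oxidation state. Group 11 minus oxidation state 1 gives a d¹⁰ configuration. A d¹⁰ ion has no crystal-field stabilisation preference between square planar and tetrahedral, so four ligands adopt the sterically favoured tetrahedral geometry. → tetrahedral.
For [Ir(NO₂)₂(PMe₃)₂]−: Summing ligand charges against the −1 overall charge gives an oxidation state of +1 for iridium. Group 9 minus oxidation state 1 gives a d⁸ configuration. A 5d d⁸ ion has a large crystal-field splitting; square planar leaves the high-energy d_{x²−y²} orbital empty and maximises CFSE. → square planar.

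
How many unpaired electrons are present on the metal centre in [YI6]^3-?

0

Ligand charges: each iodide is −1. With an overall charge of −3 the yttrium centre must be in the +3 oxidation state.
Yttrium is a group-3 element; Y(III) is therefore d⁰.
In an octahedral field the d⁰ configuration is t₂g⁰e_g⁰, giving 0 unpaired electrons.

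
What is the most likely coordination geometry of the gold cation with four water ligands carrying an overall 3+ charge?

Water is neutral; balancing the +3 overall charge requires Au(III).
Au sits in group 11, so the d-electron count is 11 − 3 = 8.
Coordination number: 4.
A 5d d⁸ ion has a large crystal-field splitting; square planar leaves the high-energy d_{x²−y²} orbital empty and maximises CFSE.

square planar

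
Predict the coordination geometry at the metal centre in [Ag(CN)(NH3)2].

trigonal planar

Each cyanide is −1; ammonia is neutral; balancing the 0 overall charge requires Ag(I).
Silver is a group-11 element; Ag(I) is therefore d¹⁰.
Coordination number: 3.
Three ligands around a d¹⁰ centre minimise repulsion in a trigonal-planar arrangement.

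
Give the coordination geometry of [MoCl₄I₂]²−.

Summing ligand charges against the −2 overall charge gives an oxidation state of +4 for molybdenum.
Mo sits in group 6, so the d-electron count is 6 − 4 = 2.
Coordination number: 6.
Six donors around a single metal centre give an octahedral coordination sphere.

octahedral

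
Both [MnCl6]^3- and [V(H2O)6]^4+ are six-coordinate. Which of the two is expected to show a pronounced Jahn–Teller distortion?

[MnCl6]^3-

[MnCl6]^3-: Ligand charges: each chloride is −1. With an overall charge of −3 the manganese centre must be in the +3 oxidation state. Group 7 minus oxidation state 3 gives a d⁴ configuration. Chloride is a weak-field ligand for a first-row metal, so the complex is high-spin. The t₂g³e_g¹ (high-spin) configuration has an unevenly filled e_g set; the Jahn–Teller theorem predicts a tetragonal distortion (typically axial elongation) to lift the degeneracy.
[V(H2O)6]^4+: Water is neutral; balancing the +4 overall charge requires V(IV). Vanadium is a group-5 element; V(IV) is therefore d¹. The d¹ configuration leaves the e_g set evenly filled (or empty) — no strong Jahn–Teller driving force.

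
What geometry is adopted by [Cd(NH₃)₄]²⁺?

Ammonia is neutral; balancing the +2 overall charge requires Cd(II).
Group 12 minus oxidation state 2 gives a d¹⁰ configuration.
With 4 monodentate ligands the coordination number is 4.
A d¹⁰ ion has no crystal-field stabilisation preference between square planar and tetrahedral, so four ligands adopt the sterically favoured tetrahedral geometry.

tetrahedral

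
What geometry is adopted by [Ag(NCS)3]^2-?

trigonal planar

Each isothiocyanate is −1; balancing the −2 overall charge requires Ag(I).
Group 11 minus oxidation state 1 gives a d¹⁰ configuration.
With 3 monodentate ligands the coordination number is 3.
Three ligands around a d¹⁰ centre minimise repulsion in a trigonal-planar arrangement.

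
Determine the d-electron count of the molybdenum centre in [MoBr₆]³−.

Summing ligand charges against the −3 overall charge gives an oxidation state of +3 for molybdenum.
Molybdenum is a group-6 element; Mo(III) is therefore d³.

d³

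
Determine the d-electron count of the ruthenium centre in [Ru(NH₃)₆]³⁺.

Ligand charges: ammonia is neutral. With an overall charge of +3 the ruthenium centre must be in the +3 oxidation state.
Ru sits in group 8, so the d-electron count is 8 − 3 = 5.

d5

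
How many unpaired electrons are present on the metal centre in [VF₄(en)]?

Summing ligand charges against the 0 overall charge gives an oxidation state of +4 for vanadium.
V sits in group 5, so the d-electron count is 5 − 4 = 1.
Counting donor atoms: 4×fluoride (monodentate) → 4 donors; 1×ethylenediamine (bidentate) → 2 donors. Coordination number = 6.
In an octahedral field the d¹ configuration is t₂g¹e_g⁰ (only one arrangement possible), giving 1 unpaired electron.

1 unpaired electron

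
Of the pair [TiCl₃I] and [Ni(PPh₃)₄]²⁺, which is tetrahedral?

[TiCl₃I]

For [TiCl₃I]: Each chloride is −1; each iodide is −1; balancing the 0 overall charge requires Ti(IV). Titanium is a group-4 element; Ti(IV) is therefore d⁰. A d⁰ ion has no crystal-field stabilisation preference between square planar and tetrahedral, so four ligands adopt the sterically favoured tetrahedral geometry. → tetrahedral.
For [Ni(PPh₃)₄]²⁺: Triphenylphosphine is neutral; balancing the +2 overall charge requires Ni(II). Ni sits in group 10, so the d-electron count is 10 − 2 = 8. Triphenylphosphine is a strong-field ligand (high in the spectrochemical series). A 3d d⁸ ion with strong-field ligands gains enough CFSE to favour square planar over tetrahedral. → square planar.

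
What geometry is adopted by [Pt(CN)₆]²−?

octahedral

Ligand charges: each cyanide is −1. With an overall charge of −2 the platinum centre must be in the +4 oxidation state.
Platinum is a group-10 element; Pt(IV) is therefore d⁶.
Coordination number: 6.
Six donors around a single metal centre give an octahedral coordination sphere.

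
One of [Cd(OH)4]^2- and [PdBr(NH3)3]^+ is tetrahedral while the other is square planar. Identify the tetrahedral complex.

[Cd(OH)4]^2-

For [Cd(OH)4]^2-: Ligand charges: each hydroxide is −1. With an overall charge of −2 the cadmium centre must be in the +2 oxidation state. Group 12 minus oxidation state 2 gives a d¹⁰ configuration. A d¹⁰ ion has no crystal-field stabilisation preference between square planar and tetrahedral, so four ligands adopt the sterically favoured tetrahedral geometry. → tetrahedral.
For [PdBr(NH3)3]^+: Summing ligand charges against the +1 overall charge gives an oxidation state of +2 for palladium. Pd sits in group 10, so the d-electron count is 10 − 2 = 8. A 4d d⁸ ion has a large crystal-field splitting; square planar leaves the high-energy d_{x²−y²} orbital empty and maximises CFSE. → square planar.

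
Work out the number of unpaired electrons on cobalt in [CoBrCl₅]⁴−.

Each bromide is −1; each chloride is −1; balancing the −4 overall charge requires Co(II).
Co sits in group 9, so the d-electron count is 9 − 2 = 7.
The spin state decides the count: Bromide and chloride are weak-field ligands for a first-row metal, so the complex is high-spin.
An octahedral high-spin d⁷ ion is t₂g⁵e_g², giving 3 unpaired electrons.

3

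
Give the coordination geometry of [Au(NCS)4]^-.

Ligand charges: each isothiocyanate is −1. With an overall charge of −1 the gold centre must be in the +3 oxidation state.
Gold is a group-11 element; Au(III) is therefore d⁸.
With 4 monodentate ligands the coordination number is 4.
A 5d d⁸ ion has a large crystal-field splitting; square planar leaves the high-energy d_{x²−y²} orbital empty and maximises CFSE.

square planar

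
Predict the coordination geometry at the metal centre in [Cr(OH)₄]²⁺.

Summing ligand charges against the +2 overall charge gives an oxidation state of +6 for chromium.
Cr sits in group 6, so the d-electron count is 6 − 6 = 0.
With 4 monodentate ligands the coordination number is 4.
A d⁰ ion has no crystal-field stabilisation preference between square planar and tetrahedral, so four ligands adopt the sterically favoured tetrahedral geometry.

tetrahedral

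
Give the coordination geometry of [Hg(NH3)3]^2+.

Ligand charges: ammonia is neutral. With an overall charge of +2 the mercury centre must be in the +2 oxidation state.
Group 12 minus oxidation state 2 gives a d¹⁰ configuration.
With 3 monodentate ligands the coordination number is 3.
Three ligands around a d¹⁰ centre minimise repulsion in a trigonal-planar arrangement.

trigonal planar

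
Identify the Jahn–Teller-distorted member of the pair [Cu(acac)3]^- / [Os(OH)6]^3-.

[Cu(acac)3]^-: Ligand charges: each acetylacetonate is −1. With an overall charge of −1 the copper centre must be in the +2 oxidation state. Copper is a group-11 element; Cu(II) is therefore d⁹. The t₂g⁶e_g³ configuration has an unevenly filled e_g set; the Jahn–Teller theorem predicts a tetragonal distortion (typically axial elongation) to lift the degeneracy.
[Os(OH)6]^3-: Ligand charges: each hydroxide is −1. With an overall charge of −3 the osmium centre must be in the +3 oxidation state. Osmium is a group-8 element; Os(III) is therefore d⁵. A 5d ion has a large Δₒ and is invariably low-spin. The d⁵ configuration leaves the e_g set evenly filled (or empty) — no strong Jahn–Teller driving force.

[Cu(acac)3]^-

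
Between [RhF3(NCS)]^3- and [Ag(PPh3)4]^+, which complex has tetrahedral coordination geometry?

[Ag(PPh3)4]^+

For [RhF3(NCS)]^3-: Ligand charges: each fluoride is −1; each isothiocyanate is −1. With an overall charge of −3 the rhodium centre must be in the +1 oxidation state. Group 9 minus oxidation state 1 gives a d⁸ configuration. A 4d d⁸ ion has a large crystal-field splitting; square planar leaves the high-energy d_{x²−y²} orbital empty and maximises CFSE. → square planar.
For [Ag(PPh3)4]^+: Triphenylphosphine is neutral; balancing the +1 overall charge requires Ag(I). Ag sits in group 11, so the d-electron count is 11 − 1 = 10. A d¹⁰ ion has no crystal-field stabilisation preference between square planar and tetrahedral, so four ligands adopt the sterically favoured tetrahedral geometry. → tetrahedral.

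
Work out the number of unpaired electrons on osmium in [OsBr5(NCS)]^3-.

1 unpaired electron

Each bromide is −1; each isothiocyanate is −1; balancing the −3 overall charge requires Os(III).
Os sits in group 8, so the d-electron count is 8 − 3 = 5.
The spin state decides the count: a 5d ion has a large Δₒ and is invariably low-spin.
An octahedral low-spin d⁵ ion is t₂g⁵e_g⁰, giving 1 unpaired electron.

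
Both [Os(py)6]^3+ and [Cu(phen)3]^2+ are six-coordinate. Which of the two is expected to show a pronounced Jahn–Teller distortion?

[Cu(phen)3]^2+

[Os(py)6]^3+: Pyridine is neutral; balancing the +3 overall charge requires Os(III). Group 8 minus oxidation state 3 gives a d⁵ configuration. A 5d ion has a large Δₒ and is invariably low-spin. The d⁵ configuration leaves the e_g set evenly filled (or empty) — no strong Jahn–Teller driving force.
[Cu(phen)3]^2+: 1,10-phenanthroline is neutral; balancing the +2 overall charge requires Cu(II). Group 11 minus oxidation state 2 gives a d⁹ configuration. The t₂g⁶e_g³ configuration has an unevenly filled e_g set; the Jahn–Teller theorem predicts a tetragonal distortion (typically axial elongation) to lift the degeneracy.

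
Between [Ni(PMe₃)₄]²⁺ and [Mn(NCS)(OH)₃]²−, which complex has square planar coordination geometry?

For [Ni(PMe₃)₄]²⁺: Summing ligand charges against the +2 overall charge gives an oxidation state of +2 for nickel. Ni sits in group 10, so the d-electron count is 10 − 2 = 8. Trimethylphosphine is a strong-field ligand (high in the spectrochemical series). A 3d d⁸ ion with strong-field ligands gains enough CFSE to favour square planar over tetrahedral. → square planar.
For [Mn(NCS)(OH)₃]²−: Ligand charges: each isothiocyanate is −1; each hydroxide is −1. With an overall charge of −2 the manganese centre must be in the +2 oxidation state. Group 7 minus oxidation state 2 gives a d⁵ configuration. A high-spin d⁵ ion has zero CFSE in either geometry, so four ligands adopt the sterically favoured tetrahedral geometry. → tetrahedral.

[Ni(PMe₃)₄]²⁺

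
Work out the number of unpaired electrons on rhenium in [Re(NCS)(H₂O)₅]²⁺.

2

Summing ligand charges against the +2 overall charge gives an oxidation state of +3 for rhenium.
Re sits in group 7, so the d-electron count is 7 − 3 = 4.
The spin state decides the count: a 5d ion has a large Δₒ and is invariably low-spin.
An octahedral low-spin d⁴ ion is t₂g⁴e_g⁰, giving 2 unpaired electrons.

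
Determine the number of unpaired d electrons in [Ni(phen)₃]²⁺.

2 unpaired electrons

Summing ligand charges against the +2 overall charge gives an oxidation state of +2 for nickel.
Group 10 minus oxidation state 2 gives a d⁸ configuration.
Counting donor atoms: 3×1,10-phenanthroline (bidentate) → 6 donors. Coordination number = 6.
In an octahedral field the d⁸ configuration is t₂g⁶e_g² (only one arrangement possible), giving 2 unpaired electrons.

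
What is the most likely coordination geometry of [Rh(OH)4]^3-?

square planar

Summing ligand charges against the −3 overall charge gives an oxidation state of +1 for rhodium.
Group 9 minus oxidation state 1 gives a d⁸ configuration.
Coordination number: 4.
A 4d d⁸ ion has a large crystal-field splitting; square planar leaves the high-energy d_{x²−y²} orbital empty and maximises CFSE.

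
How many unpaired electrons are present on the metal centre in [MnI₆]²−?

3 unpaired electrons

Summing ligand charges against the −2 overall charge gives an oxidation state of +4 for manganese.
Group 7 minus oxidation state 4 gives a d³ configuration.
In an octahedral field the d³ configuration is t₂g³e_g⁰ (only one arrangement possible), giving 3 unpaired electrons.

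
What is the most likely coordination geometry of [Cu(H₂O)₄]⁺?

Summing ligand charges against the +1 overall charge gives an oxidation state of +1 for copper.
Copper is a group-11 element; Cu(I) is therefore d¹⁰.
Coordination number: 4.
A d¹⁰ ion has no crystal-field stabilisation preference between square planar and tetrahedral, so four ligands adopt the sterically favoured tetrahedral geometry.

tetrahedral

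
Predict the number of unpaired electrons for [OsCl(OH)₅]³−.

Summing ligand charges against the −3 overall charge gives an oxidation state of +3 for osmium.
Group 8 minus oxidation state 3 gives a d⁵ configuration.
The spin state decides the count: a 5d ion has a large Δₒ and is invariably low-spin.
An octahedral low-spin d⁵ ion is t₂g⁵e_g⁰, giving 1 unpaired electron.

1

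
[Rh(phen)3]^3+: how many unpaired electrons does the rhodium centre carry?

1,10-phenanthroline is neutral; balancing the +3 overall charge requires Rh(III).
Rhodium is a group-9 element; Rh(III) is therefore d⁶.
Counting donor atoms: 3×1,10-phenanthroline (bidentate) → 6 donors. Coordination number = 6.
The spin state decides the count: a 4d ion has a large Δₒ and is invariably low-spin.
An octahedral low-spin d⁶ ion is t₂g⁶e_g⁰, giving 0 unpaired electrons.

0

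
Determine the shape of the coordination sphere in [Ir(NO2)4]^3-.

square planar

Summing ligand charges against the −3 overall charge gives an oxidation state of +1 for iridium.
Group 9 minus oxidation state 1 gives a d⁸ configuration.
With 4 monodentate ligands the coordination number is 4.
A 5d d⁸ ion has a large crystal-field splitting; square planar leaves the high-energy d_{x²−y²} orbital empty and maximises CFSE.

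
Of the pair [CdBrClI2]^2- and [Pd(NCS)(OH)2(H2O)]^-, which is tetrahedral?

For [CdBrClI2]^2-: Ligand charges: each bromide is −1; each chloride is −1; each iodide is −1. With an overall charge of −2 the cadmium centre must be in the +2 oxidation state. Group 12 minus oxidation state 2 gives a d¹⁰ configuration. A d¹⁰ ion has no crystal-field stabilisation preference between square planar and tetrahedral, so four ligands adopt the sterically favoured tetrahedral geometry. → tetrahedral.
For [Pd(NCS)(OH)2(H2O)]^-: Each isothiocyanate is −1; each hydroxide is −1; water is neutral; balancing the −1 overall charge requires Pd(II). Pd sits in group 10, so the d-electron count is 10 − 2 = 8. A 4d d⁸ ion has a large crystal-field splitting; square planar leaves the high-energy d_{x²−y²} orbital empty and maximises CFSE. → square planar.

[CdBrClI2]^2-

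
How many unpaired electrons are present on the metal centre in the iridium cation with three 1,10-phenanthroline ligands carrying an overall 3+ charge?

0

Ligand charges: 1,10-phenanthroline is neutral. With an overall charge of +3 the iridium centre must be in the +3 oxidation state.
Iridium is a group-9 element; Ir(III) is therefore d⁶.
Counting donor atoms: 3×1,10-phenanthroline (bidentate) → 6 donors. Coordination number = 6.
The spin state decides the count: a 5d ion has a large Δₒ and is invariably low-spin.
An octahedral low-spin d⁶ ion is t₂g⁶e_g⁰, giving 0 unpaired electrons.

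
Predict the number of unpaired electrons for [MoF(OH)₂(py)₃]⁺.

Summing ligand charges against the +1 overall charge gives an oxidation state of +4 for molybdenum.
Molybdenum is a group-6 element; Mo(IV) is therefore d².
In an octahedral field the d² configuration is t₂g²e_g⁰ (only one arrangement possible), giving 2 unpaired electrons.

2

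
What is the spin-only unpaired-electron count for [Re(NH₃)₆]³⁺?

2 unpaired electrons

Summing ligand charges against the +3 overall charge gives an oxidation state of +3 for rhenium.
Group 7 minus oxidation state 3 gives a d⁴ configuration.
The spin state decides the count: a 5d ion has a large Δₒ and is invariably low-spin.
An octahedral low-spin d⁴ ion is t₂g⁴e_g⁰, giving 2 unpaired electrons.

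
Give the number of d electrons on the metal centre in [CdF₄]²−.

Summing ligand charges against the −2 overall charge gives an oxidation state of +2 for cadmium.
Cd sits in group 12, so the d-electron count is 12 − 2 = 10.

d10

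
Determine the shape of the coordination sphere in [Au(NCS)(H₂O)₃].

Ligand charges: each isothiocyanate is −1; water is neutral. With an overall charge of 0 the gold centre must be in the +1 oxidation state.
Gold is a group-11 element; Au(I) is therefore d¹⁰.
With 4 monodentate ligands the coordination number is 4.
A d¹⁰ ion has no crystal-field stabilisation preference between square planar and tetrahedral, so four ligands adopt the sterically favoured tetrahedral geometry.

tetrahedral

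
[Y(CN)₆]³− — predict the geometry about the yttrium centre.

octahedral

Ligand charges: each cyanide is −1. With an overall charge of −3 the yttrium centre must be in the +3 oxidation state.
Yttrium is a group-3 element; Y(III) is therefore d⁰.
With 6 monodentate ligands the coordination number is 6.
Six donors around a single metal centre give an octahedral coordination sphere.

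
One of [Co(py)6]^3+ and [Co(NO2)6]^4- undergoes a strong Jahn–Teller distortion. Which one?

[Co(py)6]^3+: Pyridine is neutral; balancing the +3 overall charge requires Co(III). Co sits in group 9, so the d-electron count is 9 − 3 = 6. Co(III) has an exceptionally large octahedral splitting and is low-spin with essentially every ligand except fluoride. The d⁶ configuration leaves the e_g set evenly filled (or empty) — no strong Jahn–Teller driving force.
[Co(NO2)6]^4-: Each nitro (N-bound nitrite) is −1; balancing the −4 overall charge requires Co(II). Group 9 minus oxidation state 2 gives a d⁷ configuration. Nitro (N-bound nitrite) is a strong-field ligand (high in the spectrochemical series) for a first-row metal, so the complex is low-spin. The t₂g⁶e_g¹ (low-spin) configuration has an unevenly filled e_g set; the Jahn–Teller theorem predicts a tetragonal distortion (typically axial elongation) to lift the degeneracy.

[Co(NO2)6]^4-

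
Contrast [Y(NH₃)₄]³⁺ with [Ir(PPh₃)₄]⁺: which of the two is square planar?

For [Y(NH₃)₄]³⁺: Ligand charges: ammonia is neutral. With an overall charge of +3 the yttrium centre must be in the +3 oxidation state. Yttrium is a group-3 element; Y(III) is therefore d⁰. A d⁰ ion has no crystal-field stabilisation preference between square planar and tetrahedral, so four ligands adopt the sterically favoured tetrahedral geometry. → tetrahedral.
For [Ir(PPh₃)₄]⁺: Summing ligand charges against the +1 overall charge gives an oxidation state of +1 for iridium. Group 9 minus oxidation state 1 gives a d⁸ configuration. A 5d d⁸ ion has a large crystal-field splitting; square planar leaves the high-energy d_{x²−y²} orbital empty and maximises CFSE. → square planar.

[Ir(PPh₃)₄]⁺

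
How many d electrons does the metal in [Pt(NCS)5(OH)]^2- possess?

d6

Ligand charges: each isothiocyanate is −1; each hydroxide is −1. With an overall charge of −2 the platinum centre must be in the +4 oxidation state.
Pt sits in group 10, so the d-electron count is 10 − 4 = 6.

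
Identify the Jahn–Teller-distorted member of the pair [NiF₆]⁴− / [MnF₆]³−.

[MnF₆]³−

[NiF₆]⁴−: Ligand charges: each fluoride is −1. With an overall charge of −4 the nickel centre must be in the +2 oxidation state. Ni sits in group 10, so the d-electron count is 10 − 2 = 8. The d⁸ configuration leaves the e_g set evenly filled (or empty) — no strong Jahn–Teller driving force.
[MnF₆]³−: Summing ligand charges against the −3 overall charge gives an oxidation state of +3 for manganese. Group 7 minus oxidation state 3 gives a d⁴ configuration. Fluoride is a weak-field ligand for a first-row metal, so the complex is high-spin. The t₂g³e_g¹ (high-spin) configuration has an unevenly filled e_g set; the Jahn–Teller theorem predicts a tetragonal distortion (typically axial elongation) to lift the degeneracy.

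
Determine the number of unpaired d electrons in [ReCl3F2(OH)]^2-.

Summing ligand charges against the −2 overall charge gives an oxidation state of +4 for rhenium.
Re sits in group 7, so the d-electron count is 7 − 4 = 3.
In an octahedral field the d³ configuration is t₂g³e_g⁰ (only one arrangement possible), giving 3 unpaired electrons.

3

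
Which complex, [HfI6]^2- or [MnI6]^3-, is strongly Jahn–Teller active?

[HfI6]^2-: Ligand charges: each iodide is −1. With an overall charge of −2 the hafnium centre must be in the +4 oxidation state. Group 4 minus oxidation state 4 gives a d⁰ configuration. The d⁰ configuration leaves the e_g set evenly filled (or empty) — no strong Jahn–Teller driving force.
[MnI6]^3-: Summing ligand charges against the −3 overall charge gives an oxidation state of +3 for manganese. Manganese is a group-7 element; Mn(III) is therefore d⁴. Iodide is a weak-field ligand for a first-row metal, so the complex is high-spin. The t₂g³e_g¹ (high-spin) configuration has an unevenly filled e_g set; the Jahn–Teller theorem predicts a tetragonal distortion (typically axial elongation) to lift the degeneracy.

[MnI6]^3-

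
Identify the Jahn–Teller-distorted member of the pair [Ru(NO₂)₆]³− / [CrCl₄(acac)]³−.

[Ru(NO₂)₆]³−: Summing ligand charges against the −3 overall charge gives an oxidation state of +3 for ruthenium. Group 8 minus oxidation state 3 gives a d⁵ configuration. A 4d ion has a large Δₒ and is invariably low-spin. The d⁵ configuration leaves the e_g set evenly filled (or empty) — no strong Jahn–Teller driving force.
[CrCl₄(acac)]³−: Summing ligand charges against the −3 overall charge gives an oxidation state of +2 for chromium. Cr sits in group 6, so the d-electron count is 6 − 2 = 4. Acetylacetonate and chloride are weak-field ligands for a first-row metal, so the complex is high-spin. The t₂g³e_g¹ (high-spin) configuration has an unevenly filled e_g set; the Jahn–Teller theorem predicts a tetragonal distortion (typically axial elongation) to lift the degeneracy.

[CrCl₄(acac)]³−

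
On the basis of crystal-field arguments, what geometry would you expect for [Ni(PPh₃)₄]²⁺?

square planar

Summing ligand charges against the +2 overall charge gives an oxidation state of +2 for nickel.
Ni sits in group 10, so the d-electron count is 10 − 2 = 8.
With 4 monodentate ligands the coordination number is 4.
Triphenylphosphine is a strong-field ligand (high in the spectrochemical series).
A 3d d⁸ ion with strong-field ligands gains enough CFSE to favour square planar over tetrahedral.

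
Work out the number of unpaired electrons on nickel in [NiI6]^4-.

Ligand charges: each iodide is −1. With an overall charge of −4 the nickel centre must be in the +2 oxidation state.
Nickel is a group-10 element; Ni(II) is therefore d⁸.
In an octahedral field the d⁸ configuration is t₂g⁶e_g² (only one arrangement possible), giving 2 unpaired electrons.

2 unpaired electrons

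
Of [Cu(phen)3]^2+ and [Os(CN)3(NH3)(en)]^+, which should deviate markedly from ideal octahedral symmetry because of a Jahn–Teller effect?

[Cu(phen)3]^2+

[Cu(phen)3]^2+: Ligand charges: 1,10-phenanthroline is neutral. With an overall charge of +2 the copper centre must be in the +2 oxidation state. Group 11 minus oxidation state 2 gives a d⁹ configuration. The t₂g⁶e_g³ configuration has an unevenly filled e_g set; the Jahn–Teller theorem predicts a tetragonal distortion (typically axial elongation) to lift the degeneracy.
[Os(CN)3(NH3)(en)]^+: Each cyanide is −1; ammonia is neutral; ethylenediamine is neutral; balancing the +1 overall charge requires Os(IV). Osmium is a group-8 element; Os(IV) is therefore d⁴. A 5d ion has a large Δₒ and is invariably low-spin. The d⁴ configuration leaves the e_g set evenly filled (or empty) — no strong Jahn–Teller driving force.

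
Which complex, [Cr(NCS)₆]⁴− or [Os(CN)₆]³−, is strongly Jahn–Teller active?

[Cr(NCS)₆]⁴−

[Cr(NCS)₆]⁴−: Summing ligand charges against the −4 overall charge gives an oxidation state of +2 for chromium. Chromium is a group-6 element; Cr(II) is therefore d⁴. Isothiocyanate is a weak-field ligand for a first-row metal, so the complex is high-spin. The t₂g³e_g¹ (high-spin) configuration has an unevenly filled e_g set; the Jahn–Teller theorem predicts a tetragonal distortion (typically axial elongation) to lift the degeneracy.
[Os(CN)₆]³−: Each cyanide is −1; balancing the −3 overall charge requires Os(III). Os sits in group 8, so the d-electron count is 8 − 3 = 5. A 5d ion has a large Δₒ and is invariably low-spin. The d⁵ configuration leaves the e_g set evenly filled (or empty) — no strong Jahn–Teller driving force.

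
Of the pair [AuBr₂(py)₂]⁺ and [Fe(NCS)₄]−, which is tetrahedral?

[Fe(NCS)₄]−

For [AuBr₂(py)₂]⁺: Each bromide is −1; pyridine is neutral; balancing the +1 overall charge requires Au(III). Group 11 minus oxidation state 3 gives a d⁸ configuration. A 5d d⁸ ion has a large crystal-field splitting; square planar leaves the high-energy d_{x²−y²} orbital empty and maximises CFSE. → square planar.
For [Fe(NCS)₄]−: Summing ligand charges against the −1 overall charge gives an oxidation state of +3 for iron. Fe sits in group 8, so the d-electron count is 8 − 3 = 5. A high-spin d⁵ ion has zero CFSE in either geometry, so four ligands adopt the sterically favoured tetrahedral geometry. → tetrahedral.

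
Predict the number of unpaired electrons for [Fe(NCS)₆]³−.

Summing ligand charges against the −3 overall charge gives an oxidation state of +3 for iron.
Iron is a group-8 element; Fe(III) is therefore d⁵.
The spin state decides the count: Isothiocyanate is a weak-field ligand for a first-row metal, so the complex is high-spin.
An octahedral high-spin d⁵ ion is t₂g³e_g², giving 5 unpaired electrons.

5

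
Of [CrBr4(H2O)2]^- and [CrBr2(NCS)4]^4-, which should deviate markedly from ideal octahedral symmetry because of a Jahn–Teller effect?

[CrBr2(NCS)4]^4-

[CrBr4(H2O)2]^-: Each bromide is −1; water is neutral; balancing the −1 overall charge requires Cr(III). Group 6 minus oxidation state 3 gives a d³ configuration. The d³ configuration leaves the e_g set evenly filled (or empty) — no strong Jahn–Teller driving force.
[CrBr2(NCS)4]^4-: Ligand charges: each bromide is −1; each isothiocyanate is −1. With an overall charge of −4 the chromium centre must be in the +2 oxidation state. Chromium is a group-6 element; Cr(II) is therefore d⁴. Bromide and isothiocyanate are weak-field ligands for a first-row metal, so the complex is high-spin. The t₂g³e_g¹ (high-spin) configuration has an unevenly filled e_g set; the Jahn–Teller theorem predicts a tetragonal distortion (typically axial elongation) to lift the degeneracy.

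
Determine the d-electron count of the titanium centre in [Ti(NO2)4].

Ligand charges: each nitro (N-bound nitrite) is −1. With an overall charge of 0 the titanium centre must be in the +4 oxidation state.
Ti sits in group 4, so the d-electron count is 4 − 4 = 0.

d⁰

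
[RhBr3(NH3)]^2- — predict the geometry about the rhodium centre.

square planar

Ligand charges: each bromide is −1; ammonia is neutral. With an overall charge of −2 the rhodium centre must be in the +1 oxidation state.
Rh sits in group 9, so the d-electron count is 9 − 1 = 8.
With 4 monodentate ligands the coordination number is 4.
A 4d d⁸ ion has a large crystal-field splitting; square planar leaves the high-energy d_{x²−y²} orbital empty and maximises CFSE.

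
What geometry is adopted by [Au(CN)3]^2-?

Summing ligand charges against the −2 overall charge gives an oxidation state of +1 for gold.
Au sits in group 11, so the d-electron count is 11 − 1 = 10.
Coordination number: 3.
Three ligands around a d¹⁰ centre minimise repulsion in a trigonal-planar arrangement.

trigonal planar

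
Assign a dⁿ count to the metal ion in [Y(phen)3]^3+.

d0

Summing ligand charges against the +3 overall charge gives an oxidation state of +3 for yttrium.
Y sits in group 3, so the d-electron count is 3 − 3 = 0.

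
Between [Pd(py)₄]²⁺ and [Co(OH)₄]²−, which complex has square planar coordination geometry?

For [Pd(py)₄]²⁺: Pyridine is neutral; balancing the +2 overall charge requires Pd(II). Palladium is a group-10 element; Pd(II) is therefore d⁸. A 4d d⁸ ion has a large crystal-field splitting; square planar leaves the high-energy d_{x²−y²} orbital empty and maximises CFSE. → square planar.
For [Co(OH)₄]²−: Ligand charges: each hydroxide is −1. With an overall charge of −2 the cobalt centre must be in the +2 oxidation state. Cobalt is a group-9 element; Co(II) is therefore d⁷. For a high-spin 3d d⁷ ion with weak-field ligands the small Δₜ gives little square-planar CFSE advantage, so four ligands adopt the sterically favoured tetrahedral geometry. → tetrahedral.

[Pd(py)₄]²⁺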